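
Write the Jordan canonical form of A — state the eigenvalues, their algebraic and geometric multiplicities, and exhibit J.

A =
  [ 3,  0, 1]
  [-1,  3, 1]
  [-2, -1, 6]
J_3(4)

The characteristic polynomial is
  det(x·I − A) = x^3 - 12*x^2 + 48*x - 64 = (x - 4)^3

Eigenvalues and multiplicities (the geometric multiplicity of λ is n − rank(A − λI), which equals the number of Jordan blocks for λ):
  λ = 4: algebraic multiplicity = 3, geometric multiplicity = 1

Determining the block sizes for each eigenvalue:
  λ = 4: one block (gm = 1), so the single block has size am = 3 → block sizes [3]

Assembling the blocks gives a Jordan form
J =
  [4, 1, 0]
  [0, 4, 1]
  [0, 0, 4]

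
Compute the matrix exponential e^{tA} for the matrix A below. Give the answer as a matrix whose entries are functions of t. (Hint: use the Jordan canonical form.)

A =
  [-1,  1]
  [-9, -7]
e^{tA} =
  [3*t*exp(-4*t) + exp(-4*t), t*exp(-4*t)]
  [-9*t*exp(-4*t), -3*t*exp(-4*t) + exp(-4*t)]

Strategy: write A = P · J · P⁻¹ where J is a Jordan canonical form, so e^{tA} = P · e^{tJ} · P⁻¹, and e^{tJ} can be computed block-by-block.

A has Jordan form
J =
  [-4,  1]
  [ 0, -4]
(up to reordering of blocks).

Per-block formulas:
  For a 2×2 Jordan block J_2(-4): exp(t · J_2(-4)) = e^(-4t)·(I + t·N), where N is the 2×2 nilpotent shift.

After assembling e^{tJ} and conjugating by P, we get:

e^{tA} =
  [3*t*exp(-4*t) + exp(-4*t), t*exp(-4*t)]
  [-9*t*exp(-4*t), -3*t*exp(-4*t) + exp(-4*t)]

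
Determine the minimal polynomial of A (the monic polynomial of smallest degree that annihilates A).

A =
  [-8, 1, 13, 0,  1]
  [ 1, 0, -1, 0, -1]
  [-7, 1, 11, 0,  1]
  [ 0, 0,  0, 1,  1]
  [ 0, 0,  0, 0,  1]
x^3 - 3*x^2 + 3*x - 1

The characteristic polynomial is χ_A(x) = (x - 1)^5, so the eigenvalues are known. The minimal polynomial is
  m_A(x) = Π_λ (x − λ)^{k_λ}
where k_λ is the size of the *largest* Jordan block for λ (equivalently, the smallest k with (A − λI)^k v = 0 for every generalised eigenvector v of λ).

  λ = 1: largest Jordan block has size 3, contributing (x − 1)^3

So m_A(x) = (x - 1)^3 = x^3 - 3*x^2 + 3*x - 1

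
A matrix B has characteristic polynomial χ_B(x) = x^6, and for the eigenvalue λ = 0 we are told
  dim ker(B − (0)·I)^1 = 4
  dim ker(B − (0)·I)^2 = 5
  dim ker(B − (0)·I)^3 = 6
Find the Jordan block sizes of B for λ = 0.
Block sizes for λ = 0: [3, 1, 1, 1]

From the dimensions of kernels of powers, the number of Jordan blocks of size at least j is d_j − d_{j−1} where d_j = dim ker(N^j) (with d_0 = 0). Computing the differences gives [4, 1, 1].
The number of blocks of size exactly k is (#blocks of size ≥ k) − (#blocks of size ≥ k + 1), so the partition is: 3 block(s) of size 1, 1 block(s) of size 3.
In nonincreasing order the block sizes are [3, 1, 1, 1].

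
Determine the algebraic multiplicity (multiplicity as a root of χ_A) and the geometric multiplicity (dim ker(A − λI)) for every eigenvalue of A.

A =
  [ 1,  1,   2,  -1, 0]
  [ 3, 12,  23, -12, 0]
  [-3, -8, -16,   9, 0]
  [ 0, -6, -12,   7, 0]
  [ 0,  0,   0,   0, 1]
λ = 1: alg = 5, geom = 3

Step 1 — factor the characteristic polynomial to read off the algebraic multiplicities:
  χ_A(x) = (x - 1)^5

Step 2 — compute geometric multiplicities via the rank-nullity identity g(λ) = n − rank(A − λI):
  rank(A − (1)·I) = 2, so dim ker(A − (1)·I) = n − 2 = 3

Summary:
  λ = 1: algebraic multiplicity = 5, geometric multiplicity = 3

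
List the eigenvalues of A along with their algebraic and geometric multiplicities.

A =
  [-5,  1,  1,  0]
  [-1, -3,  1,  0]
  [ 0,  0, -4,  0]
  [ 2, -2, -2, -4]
λ = -4: alg = 4, geom = 3

Step 1 — factor the characteristic polynomial to read off the algebraic multiplicities:
  χ_A(x) = (x + 4)^4

Step 2 — compute geometric multiplicities via the rank-nullity identity g(λ) = n − rank(A − λI):
  rank(A − (-4)·I) = 1, so dim ker(A − (-4)·I) = n − 1 = 3

Summary:
  λ = -4: algebraic multiplicity = 4, geometric multiplicity = 3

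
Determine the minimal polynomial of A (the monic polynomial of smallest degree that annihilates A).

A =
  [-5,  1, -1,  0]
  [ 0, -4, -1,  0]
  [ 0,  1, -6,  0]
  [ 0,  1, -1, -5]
x^2 + 10*x + 25

The characteristic polynomial is χ_A(x) = (x + 5)^4, so the eigenvalues are known. The minimal polynomial is
  m_A(x) = Π_λ (x − λ)^{k_λ}
where k_λ is the size of the *largest* Jordan block for λ (equivalently, the smallest k with (A − λI)^k v = 0 for every generalised eigenvector v of λ).

  λ = -5: largest Jordan block has size 2, contributing (x + 5)^2

So m_A(x) = (x + 5)^2 = x^2 + 10*x + 25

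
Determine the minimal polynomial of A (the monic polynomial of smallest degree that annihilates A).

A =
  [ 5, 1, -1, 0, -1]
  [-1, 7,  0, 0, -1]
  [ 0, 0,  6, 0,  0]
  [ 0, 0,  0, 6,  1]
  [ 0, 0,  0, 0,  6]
x^3 - 18*x^2 + 108*x - 216

The characteristic polynomial is χ_A(x) = (x - 6)^5, so the eigenvalues are known. The minimal polynomial is
  m_A(x) = Π_λ (x − λ)^{k_λ}
where k_λ is the size of the *largest* Jordan block for λ (equivalently, the smallest k with (A − λI)^k v = 0 for every generalised eigenvector v of λ).

  λ = 6: largest Jordan block has size 3, contributing (x − 6)^3

So m_A(x) = (x - 6)^3 = x^3 - 18*x^2 + 108*x - 216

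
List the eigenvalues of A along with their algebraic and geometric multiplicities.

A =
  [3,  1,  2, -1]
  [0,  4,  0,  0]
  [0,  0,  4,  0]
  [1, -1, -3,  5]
λ = 4: alg = 4, geom = 2

Step 1 — factor the characteristic polynomial to read off the algebraic multiplicities:
  χ_A(x) = (x - 4)^4

Step 2 — compute geometric multiplicities via the rank-nullity identity g(λ) = n − rank(A − λI):
  rank(A − (4)·I) = 2, so dim ker(A − (4)·I) = n − 2 = 2

Summary:
  λ = 4: algebraic multiplicity = 4, geometric multiplicity = 2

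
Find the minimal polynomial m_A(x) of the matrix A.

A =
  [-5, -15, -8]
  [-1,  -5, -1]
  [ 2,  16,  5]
x^3 + 5*x^2 - 8*x - 48

The characteristic polynomial is χ_A(x) = (x - 3)*(x + 4)^2, so the eigenvalues are known. The minimal polynomial is
  m_A(x) = Π_λ (x − λ)^{k_λ}
where k_λ is the size of the *largest* Jordan block for λ (equivalently, the smallest k with (A − λI)^k v = 0 for every generalised eigenvector v of λ).

  λ = -4: largest Jordan block has size 2, contributing (x + 4)^2
  λ = 3: largest Jordan block has size 1, contributing (x − 3)

So m_A(x) = (x - 3)*(x + 4)^2 = x^3 + 5*x^2 - 8*x - 48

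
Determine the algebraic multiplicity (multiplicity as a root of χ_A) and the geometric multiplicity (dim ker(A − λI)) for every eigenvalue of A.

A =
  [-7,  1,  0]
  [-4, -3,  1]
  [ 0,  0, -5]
λ = -5: alg = 3, geom = 1

Step 1 — factor the characteristic polynomial to read off the algebraic multiplicities:
  χ_A(x) = (x + 5)^3

Step 2 — compute geometric multiplicities via the rank-nullity identity g(λ) = n − rank(A − λI):
  rank(A − (-5)·I) = 2, so dim ker(A − (-5)·I) = n − 2 = 1

Summary:
  λ = -5: algebraic multiplicity = 3, geometric multiplicity = 1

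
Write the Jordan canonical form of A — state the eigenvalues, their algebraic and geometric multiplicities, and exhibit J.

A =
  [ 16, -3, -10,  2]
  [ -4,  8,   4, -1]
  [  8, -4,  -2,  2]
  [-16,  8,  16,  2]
J_3(6) ⊕ J_1(6)

The characteristic polynomial is
  det(x·I − A) = x^4 - 24*x^3 + 216*x^2 - 864*x + 1296 = (x - 6)^4

Eigenvalues and multiplicities (the geometric multiplicity of λ is n − rank(A − λI), which equals the number of Jordan blocks for λ):
  λ = 6: algebraic multiplicity = 4, geometric multiplicity = 2

Determining the block sizes for each eigenvalue:
  λ = 6: with am = 4 and gm = 2, the partition is not yet determined (e.g. several partitions of 4 into 2 parts exist). Let N = A − (6)·I. Computing rank(N^1) = 2, rank(N^2) = 1, rank(N^3) = 0; the number of blocks of size ≥ j is rank(N^{j−1}) − rank(N^j), giving [2, 1, 1]. So we have 1 block(s) of size 3, 1 block(s) of size 1 → block sizes [3, 1]

Assembling the blocks gives a Jordan form
J =
  [6, 1, 0, 0]
  [0, 6, 1, 0]
  [0, 0, 6, 0]
  [0, 0, 0, 6]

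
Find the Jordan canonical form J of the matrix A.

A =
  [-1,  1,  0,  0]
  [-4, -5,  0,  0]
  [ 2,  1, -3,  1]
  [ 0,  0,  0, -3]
J_2(-3) ⊕ J_2(-3)

The characteristic polynomial is
  det(x·I − A) = x^4 + 12*x^3 + 54*x^2 + 108*x + 81 = (x + 3)^4

Eigenvalues and multiplicities (the geometric multiplicity of λ is n − rank(A − λI), which equals the number of Jordan blocks for λ):
  λ = -3: algebraic multiplicity = 4, geometric multiplicity = 2

Determining the block sizes for each eigenvalue:
  λ = -3: with am = 4 and gm = 2, the partition is not yet determined (e.g. several partitions of 4 into 2 parts exist). Let N = A − (-3)·I. Computing rank(N^1) = 2, rank(N^2) = 0; the number of blocks of size ≥ j is rank(N^{j−1}) − rank(N^j), giving [2, 2]. So we have 2 block(s) of size 2 → block sizes [2, 2]

Assembling the blocks gives a Jordan form
J =
  [-3,  1,  0,  0]
  [ 0, -3,  0,  0]
  [ 0,  0, -3,  1]
  [ 0,  0,  0, -3]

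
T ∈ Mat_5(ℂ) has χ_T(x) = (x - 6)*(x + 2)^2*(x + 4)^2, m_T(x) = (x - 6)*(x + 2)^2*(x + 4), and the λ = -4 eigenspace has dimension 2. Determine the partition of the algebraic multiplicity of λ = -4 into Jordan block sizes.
Block sizes for λ = -4: [1, 1]

Step 1 — from the characteristic polynomial, algebraic multiplicity of λ = -4 is 2. From dim ker(T − (-4)·I) = 2, there are exactly 2 Jordan blocks for λ = -4.
Step 2 — from the minimal polynomial, the factor (x + 4) tells us the largest block for λ = -4 has size 1.
Step 3 — with total size 2, 2 blocks, and largest block 1, the block sizes (in nonincreasing order) are [1, 1].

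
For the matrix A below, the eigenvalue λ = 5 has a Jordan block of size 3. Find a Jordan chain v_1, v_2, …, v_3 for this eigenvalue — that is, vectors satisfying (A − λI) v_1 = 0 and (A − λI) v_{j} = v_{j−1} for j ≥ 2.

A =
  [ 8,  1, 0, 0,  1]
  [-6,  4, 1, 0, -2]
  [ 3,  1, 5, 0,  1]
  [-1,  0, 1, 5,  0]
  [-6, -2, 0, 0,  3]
A Jordan chain for λ = 5 of length 3:
v_1 = (-3, 3, -3, 0, 6)ᵀ
v_2 = (3, -6, 3, -1, -6)ᵀ
v_3 = (1, 0, 0, 0, 0)ᵀ

Let N = A − (5)·I. We want v_3 with N^3 v_3 = 0 but N^2 v_3 ≠ 0; then v_{j-1} := N · v_j for j = 3, …, 2.

Pick v_3 = (1, 0, 0, 0, 0)ᵀ.
Then v_2 = N · v_3 = (3, -6, 3, -1, -6)ᵀ.
Then v_1 = N · v_2 = (-3, 3, -3, 0, 6)ᵀ.

Sanity check: (A − (5)·I) v_1 = (0, 0, 0, 0, 0)ᵀ = 0. ✓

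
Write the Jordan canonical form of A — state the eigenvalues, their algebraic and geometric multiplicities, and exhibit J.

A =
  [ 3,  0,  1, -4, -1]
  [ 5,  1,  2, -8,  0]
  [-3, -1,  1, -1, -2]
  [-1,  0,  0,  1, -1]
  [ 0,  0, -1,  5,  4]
J_3(2) ⊕ J_2(2)

The characteristic polynomial is
  det(x·I − A) = x^5 - 10*x^4 + 40*x^3 - 80*x^2 + 80*x - 32 = (x - 2)^5

Eigenvalues and multiplicities (the geometric multiplicity of λ is n − rank(A − λI), which equals the number of Jordan blocks for λ):
  λ = 2: algebraic multiplicity = 5, geometric multiplicity = 2

Determining the block sizes for each eigenvalue:
  λ = 2: with am = 5 and gm = 2, the partition is not yet determined (e.g. several partitions of 5 into 2 parts exist). Let N = A − (2)·I. Computing rank(N^1) = 3, rank(N^2) = 1, rank(N^3) = 0; the number of blocks of size ≥ j is rank(N^{j−1}) − rank(N^j), giving [2, 2, 1]. So we have 1 block(s) of size 3, 1 block(s) of size 2 → block sizes [3, 2]

Assembling the blocks gives a Jordan form
J =
  [2, 1, 0, 0, 0]
  [0, 2, 1, 0, 0]
  [0, 0, 2, 0, 0]
  [0, 0, 0, 2, 1]
  [0, 0, 0, 0, 2]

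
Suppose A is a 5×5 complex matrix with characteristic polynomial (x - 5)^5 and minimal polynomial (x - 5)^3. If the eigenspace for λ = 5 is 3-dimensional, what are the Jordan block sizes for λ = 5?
Block sizes for λ = 5: [3, 1, 1]

Step 1 — from the characteristic polynomial, algebraic multiplicity of λ = 5 is 5. From dim ker(A − (5)·I) = 3, there are exactly 3 Jordan blocks for λ = 5.
Step 2 — from the minimal polynomial, the factor (x − 5)^3 tells us the largest block for λ = 5 has size 3.
Step 3 — with total size 5, 3 blocks, and largest block 3, the block sizes (in nonincreasing order) are [3, 1, 1].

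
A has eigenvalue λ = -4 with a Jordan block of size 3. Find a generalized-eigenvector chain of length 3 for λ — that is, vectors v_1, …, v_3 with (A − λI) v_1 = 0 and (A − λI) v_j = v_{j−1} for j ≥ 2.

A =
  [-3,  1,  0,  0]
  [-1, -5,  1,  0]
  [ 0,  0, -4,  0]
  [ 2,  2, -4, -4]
A Jordan chain for λ = -4 of length 3:
v_1 = (1, -1, 0, 2)ᵀ
v_2 = (0, 1, 0, -4)ᵀ
v_3 = (0, 0, 1, 0)ᵀ

Let N = A − (-4)·I. We want v_3 with N^3 v_3 = 0 but N^2 v_3 ≠ 0; then v_{j-1} := N · v_j for j = 3, …, 2.

Pick v_3 = (0, 0, 1, 0)ᵀ.
Then v_2 = N · v_3 = (0, 1, 0, -4)ᵀ.
Then v_1 = N · v_2 = (1, -1, 0, 2)ᵀ.

Sanity check: (A − (-4)·I) v_1 = (0, 0, 0, 0)ᵀ = 0. ✓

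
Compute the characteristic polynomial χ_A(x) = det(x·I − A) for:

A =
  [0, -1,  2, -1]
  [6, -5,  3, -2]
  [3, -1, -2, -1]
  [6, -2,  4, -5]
x^4 + 12*x^3 + 54*x^2 + 108*x + 81

Expanding det(x·I − A) (e.g. by cofactor expansion or by noting that A is similar to its Jordan form J, which has the same characteristic polynomial as A) gives
  χ_A(x) = x^4 + 12*x^3 + 54*x^2 + 108*x + 81
which factors as (x + 3)^4. The eigenvalues (with algebraic multiplicities) are λ = -3 with multiplicity 4.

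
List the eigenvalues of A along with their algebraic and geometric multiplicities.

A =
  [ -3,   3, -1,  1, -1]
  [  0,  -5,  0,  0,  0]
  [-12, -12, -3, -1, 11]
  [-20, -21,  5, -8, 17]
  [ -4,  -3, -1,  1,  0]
λ = -5: alg = 4, geom = 2; λ = 1: alg = 1, geom = 1

Step 1 — factor the characteristic polynomial to read off the algebraic multiplicities:
  χ_A(x) = (x - 1)*(x + 5)^4

Step 2 — compute geometric multiplicities via the rank-nullity identity g(λ) = n − rank(A − λI):
  rank(A − (-5)·I) = 3, so dim ker(A − (-5)·I) = n − 3 = 2
  rank(A − (1)·I) = 4, so dim ker(A − (1)·I) = n − 4 = 1

Summary:
  λ = -5: algebraic multiplicity = 4, geometric multiplicity = 2
  λ = 1: algebraic multiplicity = 1, geometric multiplicity = 1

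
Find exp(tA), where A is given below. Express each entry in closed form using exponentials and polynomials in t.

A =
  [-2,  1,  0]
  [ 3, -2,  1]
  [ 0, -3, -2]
e^{tA} =
  [3*t^2*exp(-2*t)/2 + exp(-2*t), t*exp(-2*t), t^2*exp(-2*t)/2]
  [3*t*exp(-2*t), exp(-2*t), t*exp(-2*t)]
  [-9*t^2*exp(-2*t)/2, -3*t*exp(-2*t), -3*t^2*exp(-2*t)/2 + exp(-2*t)]

Strategy: write A = P · J · P⁻¹ where J is a Jordan canonical form, so e^{tA} = P · e^{tJ} · P⁻¹, and e^{tJ} can be computed block-by-block.

A has Jordan form
J =
  [-2,  1,  0]
  [ 0, -2,  1]
  [ 0,  0, -2]
(up to reordering of blocks).

Per-block formulas:
  For a 3×3 Jordan block J_3(-2): exp(t · J_3(-2)) = e^(-2t)·(I + t·N + (t^2/2)·N^2), where N is the 3×3 nilpotent shift.

After assembling e^{tJ} and conjugating by P, we get:

e^{tA} =
  [3*t^2*exp(-2*t)/2 + exp(-2*t), t*exp(-2*t), t^2*exp(-2*t)/2]
  [3*t*exp(-2*t), exp(-2*t), t*exp(-2*t)]
  [-9*t^2*exp(-2*t)/2, -3*t*exp(-2*t), -3*t^2*exp(-2*t)/2 + exp(-2*t)]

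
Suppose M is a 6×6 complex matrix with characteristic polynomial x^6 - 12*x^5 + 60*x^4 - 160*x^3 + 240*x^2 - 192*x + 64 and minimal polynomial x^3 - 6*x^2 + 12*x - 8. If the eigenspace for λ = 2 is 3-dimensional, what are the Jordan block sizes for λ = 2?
Block sizes for λ = 2: [3, 2, 1]

Step 1 — from the characteristic polynomial, algebraic multiplicity of λ = 2 is 6. From dim ker(M − (2)·I) = 3, there are exactly 3 Jordan blocks for λ = 2.
Step 2 — from the minimal polynomial, the factor (x − 2)^3 tells us the largest block for λ = 2 has size 3.
Step 3 — with total size 6, 3 blocks, and largest block 3, the block sizes (in nonincreasing order) are [3, 2, 1].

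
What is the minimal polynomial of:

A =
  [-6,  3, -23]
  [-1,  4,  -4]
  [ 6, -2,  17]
x^3 - 15*x^2 + 75*x - 125

The characteristic polynomial is χ_A(x) = (x - 5)^3, so the eigenvalues are known. The minimal polynomial is
  m_A(x) = Π_λ (x − λ)^{k_λ}
where k_λ is the size of the *largest* Jordan block for λ (equivalently, the smallest k with (A − λI)^k v = 0 for every generalised eigenvector v of λ).

  λ = 5: largest Jordan block has size 3, contributing (x − 5)^3

So m_A(x) = (x - 5)^3 = x^3 - 15*x^2 + 75*x - 125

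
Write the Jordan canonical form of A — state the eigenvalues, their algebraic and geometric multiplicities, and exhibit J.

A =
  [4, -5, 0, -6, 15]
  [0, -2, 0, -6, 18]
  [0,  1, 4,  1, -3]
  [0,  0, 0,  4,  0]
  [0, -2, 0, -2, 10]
J_2(4) ⊕ J_2(4) ⊕ J_1(4)

The characteristic polynomial is
  det(x·I − A) = x^5 - 20*x^4 + 160*x^3 - 640*x^2 + 1280*x - 1024 = (x - 4)^5

Eigenvalues and multiplicities (the geometric multiplicity of λ is n − rank(A − λI), which equals the number of Jordan blocks for λ):
  λ = 4: algebraic multiplicity = 5, geometric multiplicity = 3

Determining the block sizes for each eigenvalue:
  λ = 4: with am = 5 and gm = 3, the partition is not yet determined (e.g. several partitions of 5 into 3 parts exist). Let N = A − (4)·I. Computing rank(N^1) = 2, rank(N^2) = 0; the number of blocks of size ≥ j is rank(N^{j−1}) − rank(N^j), giving [3, 2]. So we have 2 block(s) of size 2, 1 block(s) of size 1 → block sizes [2, 2, 1]

Assembling the blocks gives a Jordan form
J =
  [4, 1, 0, 0, 0]
  [0, 4, 0, 0, 0]
  [0, 0, 4, 1, 0]
  [0, 0, 0, 4, 0]
  [0, 0, 0, 0, 4]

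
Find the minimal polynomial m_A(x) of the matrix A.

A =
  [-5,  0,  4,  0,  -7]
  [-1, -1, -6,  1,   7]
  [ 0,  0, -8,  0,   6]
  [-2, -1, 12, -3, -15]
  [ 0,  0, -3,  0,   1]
x^5 + 16*x^4 + 97*x^3 + 278*x^2 + 380*x + 200

The characteristic polynomial is χ_A(x) = (x + 2)^3*(x + 5)^2, so the eigenvalues are known. The minimal polynomial is
  m_A(x) = Π_λ (x − λ)^{k_λ}
where k_λ is the size of the *largest* Jordan block for λ (equivalently, the smallest k with (A − λI)^k v = 0 for every generalised eigenvector v of λ).

  λ = -5: largest Jordan block has size 2, contributing (x + 5)^2
  λ = -2: largest Jordan block has size 3, contributing (x + 2)^3

So m_A(x) = (x + 2)^3*(x + 5)^2 = x^5 + 16*x^4 + 97*x^3 + 278*x^2 + 380*x + 200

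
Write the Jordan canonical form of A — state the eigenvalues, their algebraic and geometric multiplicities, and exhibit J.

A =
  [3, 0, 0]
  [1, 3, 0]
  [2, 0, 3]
J_2(3) ⊕ J_1(3)

The characteristic polynomial is
  det(x·I − A) = x^3 - 9*x^2 + 27*x - 27 = (x - 3)^3

Eigenvalues and multiplicities (the geometric multiplicity of λ is n − rank(A − λI), which equals the number of Jordan blocks for λ):
  λ = 3: algebraic multiplicity = 3, geometric multiplicity = 2

Determining the block sizes for each eigenvalue:
  λ = 3: 2 blocks summing to 3 forces exactly one block of size 2 and the rest size 1 → block sizes [2, 1]

Assembling the blocks gives a Jordan form
J =
  [3, 1, 0]
  [0, 3, 0]
  [0, 0, 3]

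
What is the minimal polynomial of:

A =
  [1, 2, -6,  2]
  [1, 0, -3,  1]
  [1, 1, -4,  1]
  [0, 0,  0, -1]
x^2 + 2*x + 1

The characteristic polynomial is χ_A(x) = (x + 1)^4, so the eigenvalues are known. The minimal polynomial is
  m_A(x) = Π_λ (x − λ)^{k_λ}
where k_λ is the size of the *largest* Jordan block for λ (equivalently, the smallest k with (A − λI)^k v = 0 for every generalised eigenvector v of λ).

  λ = -1: largest Jordan block has size 2, contributing (x + 1)^2

So m_A(x) = (x + 1)^2 = x^2 + 2*x + 1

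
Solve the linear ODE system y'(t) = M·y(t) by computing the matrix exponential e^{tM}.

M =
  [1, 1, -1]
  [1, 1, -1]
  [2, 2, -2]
e^{tM} =
  [t + 1, t, -t]
  [t, t + 1, -t]
  [2*t, 2*t, 1 - 2*t]

Strategy: write M = P · J · P⁻¹ where J is a Jordan canonical form, so e^{tM} = P · e^{tJ} · P⁻¹, and e^{tJ} can be computed block-by-block.

M has Jordan form
J =
  [0, 1, 0]
  [0, 0, 0]
  [0, 0, 0]
(up to reordering of blocks).

Per-block formulas:
  For a 2×2 Jordan block J_2(0): exp(t · J_2(0)) = e^(0t)·(I + t·N), where N is the 2×2 nilpotent shift.
  For a 1×1 block at λ = 0: exp(t · [0]) = [e^(0t)].

After assembling e^{tJ} and conjugating by P, we get:

e^{tM} =
  [t + 1, t, -t]
  [t, t + 1, -t]
  [2*t, 2*t, 1 - 2*t]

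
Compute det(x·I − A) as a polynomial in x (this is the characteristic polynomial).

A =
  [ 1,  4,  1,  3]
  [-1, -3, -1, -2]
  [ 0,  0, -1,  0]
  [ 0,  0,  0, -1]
x^4 + 4*x^3 + 6*x^2 + 4*x + 1

Expanding det(x·I − A) (e.g. by cofactor expansion or by noting that A is similar to its Jordan form J, which has the same characteristic polynomial as A) gives
  χ_A(x) = x^4 + 4*x^3 + 6*x^2 + 4*x + 1
which factors as (x + 1)^4. The eigenvalues (with algebraic multiplicities) are λ = -1 with multiplicity 4.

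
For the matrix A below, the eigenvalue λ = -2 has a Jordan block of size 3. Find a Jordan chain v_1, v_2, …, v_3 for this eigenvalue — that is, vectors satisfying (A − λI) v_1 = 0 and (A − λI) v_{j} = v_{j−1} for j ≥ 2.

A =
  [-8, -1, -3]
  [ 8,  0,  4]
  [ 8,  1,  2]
A Jordan chain for λ = -2 of length 3:
v_1 = (4, 0, -8)ᵀ
v_2 = (-6, 8, 8)ᵀ
v_3 = (1, 0, 0)ᵀ

Let N = A − (-2)·I. We want v_3 with N^3 v_3 = 0 but N^2 v_3 ≠ 0; then v_{j-1} := N · v_j for j = 3, …, 2.

Pick v_3 = (1, 0, 0)ᵀ.
Then v_2 = N · v_3 = (-6, 8, 8)ᵀ.
Then v_1 = N · v_2 = (4, 0, -8)ᵀ.

Sanity check: (A − (-2)·I) v_1 = (0, 0, 0)ᵀ = 0. ✓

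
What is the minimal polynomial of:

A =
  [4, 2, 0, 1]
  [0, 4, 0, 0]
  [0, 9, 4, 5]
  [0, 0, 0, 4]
x^2 - 8*x + 16

The characteristic polynomial is χ_A(x) = (x - 4)^4, so the eigenvalues are known. The minimal polynomial is
  m_A(x) = Π_λ (x − λ)^{k_λ}
where k_λ is the size of the *largest* Jordan block for λ (equivalently, the smallest k with (A − λI)^k v = 0 for every generalised eigenvector v of λ).

  λ = 4: largest Jordan block has size 2, contributing (x − 4)^2

So m_A(x) = (x - 4)^2 = x^2 - 8*x + 16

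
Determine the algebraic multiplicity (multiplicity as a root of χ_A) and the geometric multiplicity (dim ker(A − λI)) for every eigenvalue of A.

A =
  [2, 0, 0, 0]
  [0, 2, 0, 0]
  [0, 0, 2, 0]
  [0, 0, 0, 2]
λ = 2: alg = 4, geom = 4

Step 1 — factor the characteristic polynomial to read off the algebraic multiplicities:
  χ_A(x) = (x - 2)^4

Step 2 — compute geometric multiplicities via the rank-nullity identity g(λ) = n − rank(A − λI):
  rank(A − (2)·I) = 0, so dim ker(A − (2)·I) = n − 0 = 4

Summary:
  λ = 2: algebraic multiplicity = 4, geometric multiplicity = 4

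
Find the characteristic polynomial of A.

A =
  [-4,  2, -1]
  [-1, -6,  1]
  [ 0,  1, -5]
x^3 + 15*x^2 + 75*x + 125

Expanding det(x·I − A) (e.g. by cofactor expansion or by noting that A is similar to its Jordan form J, which has the same characteristic polynomial as A) gives
  χ_A(x) = x^3 + 15*x^2 + 75*x + 125
which factors as (x + 5)^3. The eigenvalues (with algebraic multiplicities) are λ = -5 with multiplicity 3.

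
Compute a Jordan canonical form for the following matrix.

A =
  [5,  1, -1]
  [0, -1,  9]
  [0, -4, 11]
J_3(5)

The characteristic polynomial is
  det(x·I − A) = x^3 - 15*x^2 + 75*x - 125 = (x - 5)^3

Eigenvalues and multiplicities (the geometric multiplicity of λ is n − rank(A − λI), which equals the number of Jordan blocks for λ):
  λ = 5: algebraic multiplicity = 3, geometric multiplicity = 1

Determining the block sizes for each eigenvalue:
  λ = 5: one block (gm = 1), so the single block has size am = 3 → block sizes [3]

Assembling the blocks gives a Jordan form
J =
  [5, 1, 0]
  [0, 5, 1]
  [0, 0, 5]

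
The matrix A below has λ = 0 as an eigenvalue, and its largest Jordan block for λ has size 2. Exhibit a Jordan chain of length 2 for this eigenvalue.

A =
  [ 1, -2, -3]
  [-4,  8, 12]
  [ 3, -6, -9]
A Jordan chain for λ = 0 of length 2:
v_1 = (1, -4, 3)ᵀ
v_2 = (1, 0, 0)ᵀ

Let N = A − (0)·I. We want v_2 with N^2 v_2 = 0 but N^1 v_2 ≠ 0; then v_{j-1} := N · v_j for j = 2, …, 2.

Pick v_2 = (1, 0, 0)ᵀ.
Then v_1 = N · v_2 = (1, -4, 3)ᵀ.

Sanity check: (A − (0)·I) v_1 = (0, 0, 0)ᵀ = 0. ✓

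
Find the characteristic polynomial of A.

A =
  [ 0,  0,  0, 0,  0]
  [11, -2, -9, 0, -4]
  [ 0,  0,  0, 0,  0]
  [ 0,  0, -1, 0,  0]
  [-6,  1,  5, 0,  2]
x^5

Expanding det(x·I − A) (e.g. by cofactor expansion or by noting that A is similar to its Jordan form J, which has the same characteristic polynomial as A) gives
  χ_A(x) = x^5
which factors as x^5. The eigenvalues (with algebraic multiplicities) are λ = 0 with multiplicity 5.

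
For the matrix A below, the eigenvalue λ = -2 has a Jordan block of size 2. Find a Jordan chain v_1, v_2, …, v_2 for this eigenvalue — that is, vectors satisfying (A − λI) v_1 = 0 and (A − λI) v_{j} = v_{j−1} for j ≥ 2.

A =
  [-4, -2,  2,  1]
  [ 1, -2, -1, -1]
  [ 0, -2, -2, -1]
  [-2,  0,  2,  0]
A Jordan chain for λ = -2 of length 2:
v_1 = (-2, 1, 0, -2)ᵀ
v_2 = (1, 0, 0, 0)ᵀ

Let N = A − (-2)·I. We want v_2 with N^2 v_2 = 0 but N^1 v_2 ≠ 0; then v_{j-1} := N · v_j for j = 2, …, 2.

Pick v_2 = (1, 0, 0, 0)ᵀ.
Then v_1 = N · v_2 = (-2, 1, 0, -2)ᵀ.

Sanity check: (A − (-2)·I) v_1 = (0, 0, 0, 0)ᵀ = 0. ✓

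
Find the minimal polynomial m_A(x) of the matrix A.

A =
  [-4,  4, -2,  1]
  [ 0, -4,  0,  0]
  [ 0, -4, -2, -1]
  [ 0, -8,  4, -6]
x^2 + 8*x + 16

The characteristic polynomial is χ_A(x) = (x + 4)^4, so the eigenvalues are known. The minimal polynomial is
  m_A(x) = Π_λ (x − λ)^{k_λ}
where k_λ is the size of the *largest* Jordan block for λ (equivalently, the smallest k with (A − λI)^k v = 0 for every generalised eigenvector v of λ).

  λ = -4: largest Jordan block has size 2, contributing (x + 4)^2

So m_A(x) = (x + 4)^2 = x^2 + 8*x + 16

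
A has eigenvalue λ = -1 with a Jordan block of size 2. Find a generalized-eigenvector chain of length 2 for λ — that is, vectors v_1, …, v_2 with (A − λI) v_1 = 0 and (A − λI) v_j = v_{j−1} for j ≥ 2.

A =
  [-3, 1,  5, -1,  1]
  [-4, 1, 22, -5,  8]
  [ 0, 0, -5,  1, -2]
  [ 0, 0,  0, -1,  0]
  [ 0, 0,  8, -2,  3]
A Jordan chain for λ = -1 of length 2:
v_1 = (-2, -4, 0, 0, 0)ᵀ
v_2 = (1, 0, 0, 0, 0)ᵀ

Let N = A − (-1)·I. We want v_2 with N^2 v_2 = 0 but N^1 v_2 ≠ 0; then v_{j-1} := N · v_j for j = 2, …, 2.

Pick v_2 = (1, 0, 0, 0, 0)ᵀ.
Then v_1 = N · v_2 = (-2, -4, 0, 0, 0)ᵀ.

Sanity check: (A − (-1)·I) v_1 = (0, 0, 0, 0, 0)ᵀ = 0. ✓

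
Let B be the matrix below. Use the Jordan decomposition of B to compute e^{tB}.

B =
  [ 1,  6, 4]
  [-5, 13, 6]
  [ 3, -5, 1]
e^{tB} =
  [-t^2*exp(5*t) - 4*t*exp(5*t) + exp(5*t), 2*t^2*exp(5*t) + 6*t*exp(5*t), 2*t^2*exp(5*t) + 4*t*exp(5*t)]
  [-t^2*exp(5*t) - 5*t*exp(5*t), 2*t^2*exp(5*t) + 8*t*exp(5*t) + exp(5*t), 2*t^2*exp(5*t) + 6*t*exp(5*t)]
  [t^2*exp(5*t)/2 + 3*t*exp(5*t), -t^2*exp(5*t) - 5*t*exp(5*t), -t^2*exp(5*t) - 4*t*exp(5*t) + exp(5*t)]

Strategy: write B = P · J · P⁻¹ where J is a Jordan canonical form, so e^{tB} = P · e^{tJ} · P⁻¹, and e^{tJ} can be computed block-by-block.

B has Jordan form
J =
  [5, 1, 0]
  [0, 5, 1]
  [0, 0, 5]
(up to reordering of blocks).

Per-block formulas:
  For a 3×3 Jordan block J_3(5): exp(t · J_3(5)) = e^(5t)·(I + t·N + (t^2/2)·N^2), where N is the 3×3 nilpotent shift.

After assembling e^{tJ} and conjugating by P, we get:

e^{tB} =
  [-t^2*exp(5*t) - 4*t*exp(5*t) + exp(5*t), 2*t^2*exp(5*t) + 6*t*exp(5*t), 2*t^2*exp(5*t) + 4*t*exp(5*t)]
  [-t^2*exp(5*t) - 5*t*exp(5*t), 2*t^2*exp(5*t) + 8*t*exp(5*t) + exp(5*t), 2*t^2*exp(5*t) + 6*t*exp(5*t)]
  [t^2*exp(5*t)/2 + 3*t*exp(5*t), -t^2*exp(5*t) - 5*t*exp(5*t), -t^2*exp(5*t) - 4*t*exp(5*t) + exp(5*t)]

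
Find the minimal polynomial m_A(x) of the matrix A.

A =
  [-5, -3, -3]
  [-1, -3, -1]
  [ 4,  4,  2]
x^2 + 4*x + 4

The characteristic polynomial is χ_A(x) = (x + 2)^3, so the eigenvalues are known. The minimal polynomial is
  m_A(x) = Π_λ (x − λ)^{k_λ}
where k_λ is the size of the *largest* Jordan block for λ (equivalently, the smallest k with (A − λI)^k v = 0 for every generalised eigenvector v of λ).

  λ = -2: largest Jordan block has size 2, contributing (x + 2)^2

So m_A(x) = (x + 2)^2 = x^2 + 4*x + 4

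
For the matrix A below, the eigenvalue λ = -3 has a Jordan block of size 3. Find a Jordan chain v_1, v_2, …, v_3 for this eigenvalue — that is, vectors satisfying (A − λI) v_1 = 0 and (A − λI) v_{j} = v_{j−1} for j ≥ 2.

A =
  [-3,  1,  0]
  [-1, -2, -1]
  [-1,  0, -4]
A Jordan chain for λ = -3 of length 3:
v_1 = (-1, 0, 1)ᵀ
v_2 = (0, -1, -1)ᵀ
v_3 = (1, 0, 0)ᵀ

Let N = A − (-3)·I. We want v_3 with N^3 v_3 = 0 but N^2 v_3 ≠ 0; then v_{j-1} := N · v_j for j = 3, …, 2.

Pick v_3 = (1, 0, 0)ᵀ.
Then v_2 = N · v_3 = (0, -1, -1)ᵀ.
Then v_1 = N · v_2 = (-1, 0, 1)ᵀ.

Sanity check: (A − (-3)·I) v_1 = (0, 0, 0)ᵀ = 0. ✓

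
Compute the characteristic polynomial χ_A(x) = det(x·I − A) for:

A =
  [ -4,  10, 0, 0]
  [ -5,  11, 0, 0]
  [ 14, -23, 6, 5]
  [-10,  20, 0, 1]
x^4 - 14*x^3 + 61*x^2 - 84*x + 36

Expanding det(x·I − A) (e.g. by cofactor expansion or by noting that A is similar to its Jordan form J, which has the same characteristic polynomial as A) gives
  χ_A(x) = x^4 - 14*x^3 + 61*x^2 - 84*x + 36
which factors as (x - 6)^2*(x - 1)^2. The eigenvalues (with algebraic multiplicities) are λ = 1 with multiplicity 2, λ = 6 with multiplicity 2.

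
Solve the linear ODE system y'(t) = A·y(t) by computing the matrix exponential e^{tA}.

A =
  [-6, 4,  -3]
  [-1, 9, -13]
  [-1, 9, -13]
e^{tA} =
  [-t*exp(-5*t) + exp(-5*t), -t*exp(-5*t) + 1 - exp(-5*t), 2*t*exp(-5*t) - 1 + exp(-5*t)]
  [-t*exp(-5*t), -t*exp(-5*t) + 3 - 2*exp(-5*t), 2*t*exp(-5*t) - 3 + 3*exp(-5*t)]
  [-t*exp(-5*t), -t*exp(-5*t) + 2 - 2*exp(-5*t), 2*t*exp(-5*t) - 2 + 3*exp(-5*t)]

Strategy: write A = P · J · P⁻¹ where J is a Jordan canonical form, so e^{tA} = P · e^{tJ} · P⁻¹, and e^{tJ} can be computed block-by-block.

A has Jordan form
J =
  [-5,  1, 0]
  [ 0, -5, 0]
  [ 0,  0, 0]
(up to reordering of blocks).

Per-block formulas:
  For a 2×2 Jordan block J_2(-5): exp(t · J_2(-5)) = e^(-5t)·(I + t·N), where N is the 2×2 nilpotent shift.
  For a 1×1 block at λ = 0: exp(t · [0]) = [e^(0t)].

After assembling e^{tJ} and conjugating by P, we get:

e^{tA} =
  [-t*exp(-5*t) + exp(-5*t), -t*exp(-5*t) + 1 - exp(-5*t), 2*t*exp(-5*t) - 1 + exp(-5*t)]
  [-t*exp(-5*t), -t*exp(-5*t) + 3 - 2*exp(-5*t), 2*t*exp(-5*t) - 3 + 3*exp(-5*t)]
  [-t*exp(-5*t), -t*exp(-5*t) + 2 - 2*exp(-5*t), 2*t*exp(-5*t) - 2 + 3*exp(-5*t)]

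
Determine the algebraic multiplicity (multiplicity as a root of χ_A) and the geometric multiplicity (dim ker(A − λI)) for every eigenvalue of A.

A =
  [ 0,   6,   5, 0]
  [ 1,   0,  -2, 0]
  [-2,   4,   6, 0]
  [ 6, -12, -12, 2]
λ = 2: alg = 4, geom = 2

Step 1 — factor the characteristic polynomial to read off the algebraic multiplicities:
  χ_A(x) = (x - 2)^4

Step 2 — compute geometric multiplicities via the rank-nullity identity g(λ) = n − rank(A − λI):
  rank(A − (2)·I) = 2, so dim ker(A − (2)·I) = n − 2 = 2

Summary:
  λ = 2: algebraic multiplicity = 4, geometric multiplicity = 2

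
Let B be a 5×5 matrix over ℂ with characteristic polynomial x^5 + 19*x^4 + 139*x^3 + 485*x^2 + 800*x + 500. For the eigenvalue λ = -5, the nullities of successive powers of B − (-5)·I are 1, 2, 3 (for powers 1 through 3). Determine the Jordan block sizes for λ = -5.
Block sizes for λ = -5: [3]

From the dimensions of kernels of powers, the number of Jordan blocks of size at least j is d_j − d_{j−1} where d_j = dim ker(N^j) (with d_0 = 0). Computing the differences gives [1, 1, 1].
The number of blocks of size exactly k is (#blocks of size ≥ k) − (#blocks of size ≥ k + 1), so the partition is: 1 block(s) of size 3.
In nonincreasing order the block sizes are [3].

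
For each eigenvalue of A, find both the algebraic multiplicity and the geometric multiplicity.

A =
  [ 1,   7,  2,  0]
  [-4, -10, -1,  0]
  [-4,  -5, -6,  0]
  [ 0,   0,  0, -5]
λ = -5: alg = 4, geom = 2

Step 1 — factor the characteristic polynomial to read off the algebraic multiplicities:
  χ_A(x) = (x + 5)^4

Step 2 — compute geometric multiplicities via the rank-nullity identity g(λ) = n − rank(A − λI):
  rank(A − (-5)·I) = 2, so dim ker(A − (-5)·I) = n − 2 = 2

Summary:
  λ = -5: algebraic multiplicity = 4, geometric multiplicity = 2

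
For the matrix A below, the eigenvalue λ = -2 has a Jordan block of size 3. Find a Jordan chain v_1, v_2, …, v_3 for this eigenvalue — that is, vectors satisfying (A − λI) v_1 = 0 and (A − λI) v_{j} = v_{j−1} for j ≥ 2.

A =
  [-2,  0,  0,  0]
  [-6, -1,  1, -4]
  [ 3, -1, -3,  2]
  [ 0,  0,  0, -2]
A Jordan chain for λ = -2 of length 3:
v_1 = (0, -3, 3, 0)ᵀ
v_2 = (0, -6, 3, 0)ᵀ
v_3 = (1, 0, 0, 0)ᵀ

Let N = A − (-2)·I. We want v_3 with N^3 v_3 = 0 but N^2 v_3 ≠ 0; then v_{j-1} := N · v_j for j = 3, …, 2.

Pick v_3 = (1, 0, 0, 0)ᵀ.
Then v_2 = N · v_3 = (0, -6, 3, 0)ᵀ.
Then v_1 = N · v_2 = (0, -3, 3, 0)ᵀ.

Sanity check: (A − (-2)·I) v_1 = (0, 0, 0, 0)ᵀ = 0. ✓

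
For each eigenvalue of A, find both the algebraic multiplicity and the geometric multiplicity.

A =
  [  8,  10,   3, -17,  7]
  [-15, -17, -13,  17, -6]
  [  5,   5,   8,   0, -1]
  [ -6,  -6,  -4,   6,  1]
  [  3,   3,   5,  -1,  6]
λ = -2: alg = 2, geom = 2; λ = 5: alg = 3, geom = 1

Step 1 — factor the characteristic polynomial to read off the algebraic multiplicities:
  χ_A(x) = (x - 5)^3*(x + 2)^2

Step 2 — compute geometric multiplicities via the rank-nullity identity g(λ) = n − rank(A − λI):
  rank(A − (-2)·I) = 3, so dim ker(A − (-2)·I) = n − 3 = 2
  rank(A − (5)·I) = 4, so dim ker(A − (5)·I) = n − 4 = 1

Summary:
  λ = -2: algebraic multiplicity = 2, geometric multiplicity = 2
  λ = 5: algebraic multiplicity = 3, geometric multiplicity = 1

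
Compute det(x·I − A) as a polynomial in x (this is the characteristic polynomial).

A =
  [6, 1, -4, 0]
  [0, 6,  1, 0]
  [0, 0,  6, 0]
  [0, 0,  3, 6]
x^4 - 24*x^3 + 216*x^2 - 864*x + 1296

Expanding det(x·I − A) (e.g. by cofactor expansion or by noting that A is similar to its Jordan form J, which has the same characteristic polynomial as A) gives
  χ_A(x) = x^4 - 24*x^3 + 216*x^2 - 864*x + 1296
which factors as (x - 6)^4. The eigenvalues (with algebraic multiplicities) are λ = 6 with multiplicity 4.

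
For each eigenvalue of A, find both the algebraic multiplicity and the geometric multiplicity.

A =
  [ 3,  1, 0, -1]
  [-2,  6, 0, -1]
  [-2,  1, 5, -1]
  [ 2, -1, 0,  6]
λ = 5: alg = 4, geom = 3

Step 1 — factor the characteristic polynomial to read off the algebraic multiplicities:
  χ_A(x) = (x - 5)^4

Step 2 — compute geometric multiplicities via the rank-nullity identity g(λ) = n − rank(A − λI):
  rank(A − (5)·I) = 1, so dim ker(A − (5)·I) = n − 1 = 3

Summary:
  λ = 5: algebraic multiplicity = 4, geometric multiplicity = 3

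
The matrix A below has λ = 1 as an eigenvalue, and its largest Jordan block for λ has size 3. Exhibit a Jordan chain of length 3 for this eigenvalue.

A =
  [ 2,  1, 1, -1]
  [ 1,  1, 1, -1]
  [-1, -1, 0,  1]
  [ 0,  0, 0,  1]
A Jordan chain for λ = 1 of length 3:
v_1 = (1, 0, -1, 0)ᵀ
v_2 = (1, 1, -1, 0)ᵀ
v_3 = (1, 0, 0, 0)ᵀ

Let N = A − (1)·I. We want v_3 with N^3 v_3 = 0 but N^2 v_3 ≠ 0; then v_{j-1} := N · v_j for j = 3, …, 2.

Pick v_3 = (1, 0, 0, 0)ᵀ.
Then v_2 = N · v_3 = (1, 1, -1, 0)ᵀ.
Then v_1 = N · v_2 = (1, 0, -1, 0)ᵀ.

Sanity check: (A − (1)·I) v_1 = (0, 0, 0, 0)ᵀ = 0. ✓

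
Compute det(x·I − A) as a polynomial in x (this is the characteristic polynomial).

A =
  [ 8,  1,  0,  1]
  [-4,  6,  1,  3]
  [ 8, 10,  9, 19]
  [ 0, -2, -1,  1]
x^4 - 24*x^3 + 216*x^2 - 864*x + 1296

Expanding det(x·I − A) (e.g. by cofactor expansion or by noting that A is similar to its Jordan form J, which has the same characteristic polynomial as A) gives
  χ_A(x) = x^4 - 24*x^3 + 216*x^2 - 864*x + 1296
which factors as (x - 6)^4. The eigenvalues (with algebraic multiplicities) are λ = 6 with multiplicity 4.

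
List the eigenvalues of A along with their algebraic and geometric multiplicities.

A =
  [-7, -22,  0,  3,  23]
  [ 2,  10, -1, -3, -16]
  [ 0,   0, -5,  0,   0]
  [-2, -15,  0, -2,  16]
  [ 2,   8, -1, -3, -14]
λ = -5: alg = 4, geom = 2; λ = 2: alg = 1, geom = 1

Step 1 — factor the characteristic polynomial to read off the algebraic multiplicities:
  χ_A(x) = (x - 2)*(x + 5)^4

Step 2 — compute geometric multiplicities via the rank-nullity identity g(λ) = n − rank(A − λI):
  rank(A − (-5)·I) = 3, so dim ker(A − (-5)·I) = n − 3 = 2
  rank(A − (2)·I) = 4, so dim ker(A − (2)·I) = n − 4 = 1

Summary:
  λ = -5: algebraic multiplicity = 4, geometric multiplicity = 2
  λ = 2: algebraic multiplicity = 1, geometric multiplicity = 1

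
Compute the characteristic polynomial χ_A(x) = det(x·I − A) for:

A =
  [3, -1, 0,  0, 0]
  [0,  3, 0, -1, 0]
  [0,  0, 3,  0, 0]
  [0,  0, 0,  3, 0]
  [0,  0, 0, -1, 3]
x^5 - 15*x^4 + 90*x^3 - 270*x^2 + 405*x - 243

Expanding det(x·I − A) (e.g. by cofactor expansion or by noting that A is similar to its Jordan form J, which has the same characteristic polynomial as A) gives
  χ_A(x) = x^5 - 15*x^4 + 90*x^3 - 270*x^2 + 405*x - 243
which factors as (x - 3)^5. The eigenvalues (with algebraic multiplicities) are λ = 3 with multiplicity 5.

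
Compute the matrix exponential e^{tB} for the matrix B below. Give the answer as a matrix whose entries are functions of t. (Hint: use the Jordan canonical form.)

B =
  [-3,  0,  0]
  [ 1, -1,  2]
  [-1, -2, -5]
e^{tB} =
  [exp(-3*t), 0, 0]
  [t*exp(-3*t), 2*t*exp(-3*t) + exp(-3*t), 2*t*exp(-3*t)]
  [-t*exp(-3*t), -2*t*exp(-3*t), -2*t*exp(-3*t) + exp(-3*t)]

Strategy: write B = P · J · P⁻¹ where J is a Jordan canonical form, so e^{tB} = P · e^{tJ} · P⁻¹, and e^{tJ} can be computed block-by-block.

B has Jordan form
J =
  [-3,  1,  0]
  [ 0, -3,  0]
  [ 0,  0, -3]
(up to reordering of blocks).

Per-block formulas:
  For a 1×1 block at λ = -3: exp(t · [-3]) = [e^(-3t)].
  For a 2×2 Jordan block J_2(-3): exp(t · J_2(-3)) = e^(-3t)·(I + t·N), where N is the 2×2 nilpotent shift.

After assembling e^{tJ} and conjugating by P, we get:

e^{tB} =
  [exp(-3*t), 0, 0]
  [t*exp(-3*t), 2*t*exp(-3*t) + exp(-3*t), 2*t*exp(-3*t)]
  [-t*exp(-3*t), -2*t*exp(-3*t), -2*t*exp(-3*t) + exp(-3*t)]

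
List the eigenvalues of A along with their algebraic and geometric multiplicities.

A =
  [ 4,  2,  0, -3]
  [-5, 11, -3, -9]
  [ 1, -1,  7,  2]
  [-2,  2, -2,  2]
λ = 6: alg = 4, geom = 2

Step 1 — factor the characteristic polynomial to read off the algebraic multiplicities:
  χ_A(x) = (x - 6)^4

Step 2 — compute geometric multiplicities via the rank-nullity identity g(λ) = n − rank(A − λI):
  rank(A − (6)·I) = 2, so dim ker(A − (6)·I) = n − 2 = 2

Summary:
  λ = 6: algebraic multiplicity = 4, geometric multiplicity = 2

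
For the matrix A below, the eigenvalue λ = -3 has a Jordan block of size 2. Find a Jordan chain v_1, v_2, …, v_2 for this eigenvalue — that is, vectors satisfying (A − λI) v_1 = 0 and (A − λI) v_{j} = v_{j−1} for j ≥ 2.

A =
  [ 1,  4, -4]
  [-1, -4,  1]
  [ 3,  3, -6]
A Jordan chain for λ = -3 of length 2:
v_1 = (4, -1, 3)ᵀ
v_2 = (1, 0, 0)ᵀ

Let N = A − (-3)·I. We want v_2 with N^2 v_2 = 0 but N^1 v_2 ≠ 0; then v_{j-1} := N · v_j for j = 2, …, 2.

Pick v_2 = (1, 0, 0)ᵀ.
Then v_1 = N · v_2 = (4, -1, 3)ᵀ.

Sanity check: (A − (-3)·I) v_1 = (0, 0, 0)ᵀ = 0. ✓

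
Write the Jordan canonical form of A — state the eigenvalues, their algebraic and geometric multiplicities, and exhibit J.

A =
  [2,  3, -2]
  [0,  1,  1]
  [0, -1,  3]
J_3(2)

The characteristic polynomial is
  det(x·I − A) = x^3 - 6*x^2 + 12*x - 8 = (x - 2)^3

Eigenvalues and multiplicities (the geometric multiplicity of λ is n − rank(A − λI), which equals the number of Jordan blocks for λ):
  λ = 2: algebraic multiplicity = 3, geometric multiplicity = 1

Determining the block sizes for each eigenvalue:
  λ = 2: one block (gm = 1), so the single block has size am = 3 → block sizes [3]

Assembling the blocks gives a Jordan form
J =
  [2, 1, 0]
  [0, 2, 1]
  [0, 0, 2]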